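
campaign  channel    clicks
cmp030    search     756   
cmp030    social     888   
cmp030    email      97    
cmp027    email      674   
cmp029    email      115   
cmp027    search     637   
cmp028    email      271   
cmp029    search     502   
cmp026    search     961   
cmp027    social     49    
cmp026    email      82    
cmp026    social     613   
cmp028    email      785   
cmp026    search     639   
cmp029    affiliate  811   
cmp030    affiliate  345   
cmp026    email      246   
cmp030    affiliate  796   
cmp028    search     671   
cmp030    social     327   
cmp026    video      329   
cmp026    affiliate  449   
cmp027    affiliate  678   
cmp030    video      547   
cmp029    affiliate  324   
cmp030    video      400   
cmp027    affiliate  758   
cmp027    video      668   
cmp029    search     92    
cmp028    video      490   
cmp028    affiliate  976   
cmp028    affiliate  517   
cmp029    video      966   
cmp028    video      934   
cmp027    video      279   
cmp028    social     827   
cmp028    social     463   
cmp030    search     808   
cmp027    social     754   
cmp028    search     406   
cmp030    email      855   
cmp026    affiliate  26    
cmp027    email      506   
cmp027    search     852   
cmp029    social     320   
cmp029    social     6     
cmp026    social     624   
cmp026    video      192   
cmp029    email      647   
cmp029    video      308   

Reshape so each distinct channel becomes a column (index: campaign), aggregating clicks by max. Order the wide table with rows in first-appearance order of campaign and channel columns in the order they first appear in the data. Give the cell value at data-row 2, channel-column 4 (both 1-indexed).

758

With rows in first-appearance order of campaign, row 2 is campaign=cmp027. channel columns in first-appearance order: search, social, email, affiliate, video; column 4 is affiliate.
Long rows with campaign=cmp027, channel=affiliate: max(678, 758) = 758.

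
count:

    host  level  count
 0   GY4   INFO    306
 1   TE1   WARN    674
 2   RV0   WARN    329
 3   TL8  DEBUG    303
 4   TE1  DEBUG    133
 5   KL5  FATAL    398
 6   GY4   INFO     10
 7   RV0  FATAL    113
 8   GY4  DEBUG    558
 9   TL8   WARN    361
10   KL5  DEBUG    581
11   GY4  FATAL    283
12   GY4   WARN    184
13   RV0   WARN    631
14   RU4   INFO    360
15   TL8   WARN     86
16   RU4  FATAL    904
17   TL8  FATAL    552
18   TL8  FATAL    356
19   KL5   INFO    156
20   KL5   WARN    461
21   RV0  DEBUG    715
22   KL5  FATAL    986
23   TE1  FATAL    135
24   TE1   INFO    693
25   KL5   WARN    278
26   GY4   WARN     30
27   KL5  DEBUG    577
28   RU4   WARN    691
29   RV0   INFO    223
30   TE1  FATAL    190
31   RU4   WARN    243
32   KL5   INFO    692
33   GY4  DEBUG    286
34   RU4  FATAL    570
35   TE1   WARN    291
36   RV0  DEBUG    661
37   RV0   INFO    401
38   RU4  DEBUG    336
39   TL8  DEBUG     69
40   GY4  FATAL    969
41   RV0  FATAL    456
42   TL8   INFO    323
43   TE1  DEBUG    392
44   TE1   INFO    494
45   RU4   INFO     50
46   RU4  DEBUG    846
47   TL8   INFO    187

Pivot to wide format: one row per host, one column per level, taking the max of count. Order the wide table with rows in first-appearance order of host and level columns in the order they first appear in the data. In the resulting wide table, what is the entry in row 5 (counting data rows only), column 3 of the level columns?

With rows in first-appearance order of host, row 5 is host=KL5. level columns in first-appearance order: INFO, WARN, DEBUG, FATAL; column 3 is DEBUG.
Long rows with host=KL5, level=DEBUG: max(581, 577) = 581.

581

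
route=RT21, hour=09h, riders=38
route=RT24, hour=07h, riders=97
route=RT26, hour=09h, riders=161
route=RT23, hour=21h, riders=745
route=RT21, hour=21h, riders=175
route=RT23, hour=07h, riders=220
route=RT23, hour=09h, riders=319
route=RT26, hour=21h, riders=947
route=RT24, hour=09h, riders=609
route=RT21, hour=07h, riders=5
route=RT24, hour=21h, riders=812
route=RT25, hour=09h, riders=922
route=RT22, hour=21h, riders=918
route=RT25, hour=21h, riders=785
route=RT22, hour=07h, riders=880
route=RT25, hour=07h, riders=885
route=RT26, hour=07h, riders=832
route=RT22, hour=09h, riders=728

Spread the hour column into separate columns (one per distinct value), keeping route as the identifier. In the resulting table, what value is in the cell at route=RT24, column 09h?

609

Wide layout: rows indexed by route, columns are the 3 distinct hour values (09h, 07h, 21h).
Cell (route=RT24, hour=09h) draws from the long row where route=RT24 and hour=09h, which has riders=609.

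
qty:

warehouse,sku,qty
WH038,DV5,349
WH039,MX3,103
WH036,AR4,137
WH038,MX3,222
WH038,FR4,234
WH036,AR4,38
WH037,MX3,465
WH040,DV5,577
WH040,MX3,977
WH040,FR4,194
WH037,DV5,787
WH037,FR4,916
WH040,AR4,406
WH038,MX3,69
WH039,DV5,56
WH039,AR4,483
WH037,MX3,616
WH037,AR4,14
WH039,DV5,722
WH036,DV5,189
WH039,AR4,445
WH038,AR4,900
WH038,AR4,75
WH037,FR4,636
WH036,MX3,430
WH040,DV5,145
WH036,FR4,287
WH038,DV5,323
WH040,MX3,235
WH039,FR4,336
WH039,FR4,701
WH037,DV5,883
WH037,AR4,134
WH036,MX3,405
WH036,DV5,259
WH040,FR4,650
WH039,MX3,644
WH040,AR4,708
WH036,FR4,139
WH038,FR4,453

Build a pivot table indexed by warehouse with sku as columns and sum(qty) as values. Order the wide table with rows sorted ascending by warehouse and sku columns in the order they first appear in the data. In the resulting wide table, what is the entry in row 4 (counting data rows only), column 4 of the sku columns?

With rows sorted ascending by warehouse, row 4 is warehouse=WH039. sku columns in first-appearance order: DV5, MX3, AR4, FR4; column 4 is FR4.
Long rows with warehouse=WH039, sku=FR4: 336 + 701 = 1037.

1037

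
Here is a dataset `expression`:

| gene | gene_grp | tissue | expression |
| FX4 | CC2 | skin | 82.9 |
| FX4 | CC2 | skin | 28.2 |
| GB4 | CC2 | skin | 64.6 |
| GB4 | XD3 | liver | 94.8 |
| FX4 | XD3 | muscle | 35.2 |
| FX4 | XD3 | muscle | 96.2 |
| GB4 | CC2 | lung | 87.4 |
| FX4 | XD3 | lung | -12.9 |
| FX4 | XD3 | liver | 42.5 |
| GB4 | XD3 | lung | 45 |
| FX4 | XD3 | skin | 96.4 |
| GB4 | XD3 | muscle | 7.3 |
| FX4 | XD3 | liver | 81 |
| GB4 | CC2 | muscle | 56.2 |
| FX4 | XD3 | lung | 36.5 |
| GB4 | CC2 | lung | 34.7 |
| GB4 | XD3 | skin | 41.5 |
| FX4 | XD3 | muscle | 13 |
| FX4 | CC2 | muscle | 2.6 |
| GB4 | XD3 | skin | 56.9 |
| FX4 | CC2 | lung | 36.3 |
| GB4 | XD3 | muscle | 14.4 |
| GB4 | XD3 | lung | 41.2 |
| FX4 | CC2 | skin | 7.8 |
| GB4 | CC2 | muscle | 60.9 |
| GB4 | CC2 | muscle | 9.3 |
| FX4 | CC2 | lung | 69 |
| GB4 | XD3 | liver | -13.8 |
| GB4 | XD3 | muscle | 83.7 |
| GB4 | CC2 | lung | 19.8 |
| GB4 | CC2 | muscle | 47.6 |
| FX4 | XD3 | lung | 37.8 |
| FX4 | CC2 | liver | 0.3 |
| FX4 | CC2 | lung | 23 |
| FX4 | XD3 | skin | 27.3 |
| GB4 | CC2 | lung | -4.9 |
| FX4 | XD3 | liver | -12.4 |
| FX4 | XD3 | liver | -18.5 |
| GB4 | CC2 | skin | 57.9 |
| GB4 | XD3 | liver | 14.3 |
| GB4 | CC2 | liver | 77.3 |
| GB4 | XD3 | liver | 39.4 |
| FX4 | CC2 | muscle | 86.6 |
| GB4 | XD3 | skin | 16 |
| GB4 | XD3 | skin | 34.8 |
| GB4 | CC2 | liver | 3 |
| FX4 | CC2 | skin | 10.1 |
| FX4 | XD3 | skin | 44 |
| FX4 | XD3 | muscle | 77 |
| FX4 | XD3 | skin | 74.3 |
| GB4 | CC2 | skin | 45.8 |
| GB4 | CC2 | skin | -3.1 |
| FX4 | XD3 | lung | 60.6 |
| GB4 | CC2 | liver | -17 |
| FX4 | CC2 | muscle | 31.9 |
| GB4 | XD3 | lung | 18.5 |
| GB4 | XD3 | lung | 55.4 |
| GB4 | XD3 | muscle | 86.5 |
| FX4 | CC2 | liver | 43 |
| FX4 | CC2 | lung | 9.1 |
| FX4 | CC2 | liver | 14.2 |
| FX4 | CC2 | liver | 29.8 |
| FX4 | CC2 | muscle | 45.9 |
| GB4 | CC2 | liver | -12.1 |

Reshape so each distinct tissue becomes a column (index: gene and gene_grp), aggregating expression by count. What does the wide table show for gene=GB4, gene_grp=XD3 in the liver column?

Rows with gene=GB4, gene_grp=XD3 and tissue=liver: expression values are 94.8, -13.8, 14.3, 39.4.
4 rows match — count = 4.

4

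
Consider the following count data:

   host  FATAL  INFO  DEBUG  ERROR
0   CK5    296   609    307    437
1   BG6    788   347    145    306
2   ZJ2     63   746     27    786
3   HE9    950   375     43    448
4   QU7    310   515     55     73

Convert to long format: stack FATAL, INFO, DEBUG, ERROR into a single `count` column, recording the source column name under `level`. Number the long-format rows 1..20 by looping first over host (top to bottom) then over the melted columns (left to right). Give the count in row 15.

43

20 rows total (5 × 4). Row 15: index ⌊(15-1)/4⌋ = 3 into host → HE9; (15-1) mod 4 = 2 into the melted columns → DEBUG.
So row 15 is (HE9, DEBUG, 43); count = 43.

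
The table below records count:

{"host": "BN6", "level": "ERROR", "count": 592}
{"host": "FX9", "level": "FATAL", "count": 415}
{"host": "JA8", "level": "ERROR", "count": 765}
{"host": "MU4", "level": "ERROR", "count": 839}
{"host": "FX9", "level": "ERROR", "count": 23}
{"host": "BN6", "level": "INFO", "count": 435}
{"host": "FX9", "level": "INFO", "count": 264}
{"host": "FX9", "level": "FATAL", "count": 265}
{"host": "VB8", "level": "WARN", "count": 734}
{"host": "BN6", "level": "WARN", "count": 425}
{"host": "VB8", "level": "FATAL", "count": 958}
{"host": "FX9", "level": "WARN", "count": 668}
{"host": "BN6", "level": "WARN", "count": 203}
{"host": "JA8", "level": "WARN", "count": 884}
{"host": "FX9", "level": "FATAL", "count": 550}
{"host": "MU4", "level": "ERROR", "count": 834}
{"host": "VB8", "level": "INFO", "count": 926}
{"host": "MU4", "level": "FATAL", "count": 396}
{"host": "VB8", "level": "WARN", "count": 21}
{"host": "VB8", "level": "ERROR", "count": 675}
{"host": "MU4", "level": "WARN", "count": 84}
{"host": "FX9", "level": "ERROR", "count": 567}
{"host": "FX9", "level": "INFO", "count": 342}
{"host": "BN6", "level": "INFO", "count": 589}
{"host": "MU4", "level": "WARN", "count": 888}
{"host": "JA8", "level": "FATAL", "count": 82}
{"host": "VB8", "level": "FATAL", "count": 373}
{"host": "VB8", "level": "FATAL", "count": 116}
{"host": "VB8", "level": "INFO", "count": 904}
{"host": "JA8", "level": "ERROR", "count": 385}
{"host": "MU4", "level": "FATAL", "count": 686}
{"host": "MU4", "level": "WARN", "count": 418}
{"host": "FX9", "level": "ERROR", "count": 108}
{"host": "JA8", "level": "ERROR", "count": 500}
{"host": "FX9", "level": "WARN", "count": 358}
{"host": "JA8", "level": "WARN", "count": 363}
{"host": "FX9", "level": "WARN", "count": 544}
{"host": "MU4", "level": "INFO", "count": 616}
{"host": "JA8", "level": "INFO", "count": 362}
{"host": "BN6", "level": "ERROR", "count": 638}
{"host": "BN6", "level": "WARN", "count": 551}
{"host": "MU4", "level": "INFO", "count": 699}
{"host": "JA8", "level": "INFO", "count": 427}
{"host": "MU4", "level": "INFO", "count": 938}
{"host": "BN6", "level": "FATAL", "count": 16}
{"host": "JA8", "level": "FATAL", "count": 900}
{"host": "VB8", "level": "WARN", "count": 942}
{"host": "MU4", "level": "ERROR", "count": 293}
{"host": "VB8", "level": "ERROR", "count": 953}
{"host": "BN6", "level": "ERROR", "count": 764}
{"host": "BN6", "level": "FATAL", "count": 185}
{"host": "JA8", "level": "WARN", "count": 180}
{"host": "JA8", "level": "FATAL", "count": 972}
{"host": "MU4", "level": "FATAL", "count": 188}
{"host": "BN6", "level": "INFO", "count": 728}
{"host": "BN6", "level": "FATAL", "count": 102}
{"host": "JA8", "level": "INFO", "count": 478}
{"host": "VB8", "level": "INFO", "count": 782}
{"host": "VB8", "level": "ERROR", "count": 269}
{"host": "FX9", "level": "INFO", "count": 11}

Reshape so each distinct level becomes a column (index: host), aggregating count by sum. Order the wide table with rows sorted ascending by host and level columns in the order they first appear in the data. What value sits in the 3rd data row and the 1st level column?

With rows sorted ascending by host, row 3 is host=JA8. level columns in first-appearance order: ERROR, FATAL, INFO, WARN; column 1 is ERROR.
Long rows with host=JA8, level=ERROR: 765 + 385 + 500 = 1650.

1650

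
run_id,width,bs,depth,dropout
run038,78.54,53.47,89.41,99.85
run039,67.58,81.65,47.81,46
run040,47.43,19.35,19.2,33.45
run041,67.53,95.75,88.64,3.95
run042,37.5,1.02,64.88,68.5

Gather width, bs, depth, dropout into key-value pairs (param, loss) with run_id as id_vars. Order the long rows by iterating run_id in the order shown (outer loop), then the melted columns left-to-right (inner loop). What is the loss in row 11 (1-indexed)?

19.2

20 rows total (5 × 4). Row 11: index ⌊(11-1)/4⌋ = 2 into run_id → run040; (11-1) mod 4 = 2 into the melted columns → depth.
So row 11 is (run040, depth, 19.2); loss = 19.2.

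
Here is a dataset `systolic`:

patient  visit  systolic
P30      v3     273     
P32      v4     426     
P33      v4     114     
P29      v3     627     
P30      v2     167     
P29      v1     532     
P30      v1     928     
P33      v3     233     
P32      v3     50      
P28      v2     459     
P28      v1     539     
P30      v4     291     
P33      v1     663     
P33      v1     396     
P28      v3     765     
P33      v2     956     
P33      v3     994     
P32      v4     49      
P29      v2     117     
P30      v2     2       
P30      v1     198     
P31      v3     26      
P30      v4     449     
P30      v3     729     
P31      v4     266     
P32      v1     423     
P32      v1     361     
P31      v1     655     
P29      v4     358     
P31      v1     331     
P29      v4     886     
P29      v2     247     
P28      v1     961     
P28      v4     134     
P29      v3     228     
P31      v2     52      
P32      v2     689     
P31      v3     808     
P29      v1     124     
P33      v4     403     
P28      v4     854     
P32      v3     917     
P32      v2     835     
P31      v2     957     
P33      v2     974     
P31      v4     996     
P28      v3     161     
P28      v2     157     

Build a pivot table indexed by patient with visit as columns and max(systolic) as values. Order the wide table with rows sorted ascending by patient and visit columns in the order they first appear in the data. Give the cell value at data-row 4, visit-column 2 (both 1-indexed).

With rows sorted ascending by patient, row 4 is patient=P31. visit columns in first-appearance order: v3, v4, v2, v1; column 2 is v4.
Long rows with patient=P31, visit=v4: max(266, 996) = 996.

996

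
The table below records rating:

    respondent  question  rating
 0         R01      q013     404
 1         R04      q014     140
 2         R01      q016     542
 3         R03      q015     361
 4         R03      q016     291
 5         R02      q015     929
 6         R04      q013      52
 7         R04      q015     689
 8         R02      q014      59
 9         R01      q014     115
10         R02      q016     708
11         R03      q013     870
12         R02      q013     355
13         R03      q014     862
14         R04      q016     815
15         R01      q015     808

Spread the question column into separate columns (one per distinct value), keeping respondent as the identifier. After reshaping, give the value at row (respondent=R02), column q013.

Wide layout: rows indexed by respondent, columns are the 4 distinct question values (q013, q014, q016, q015).
Cell (respondent=R02, question=q013) draws from the long row where respondent=R02 and question=q013, which has rating=355.

355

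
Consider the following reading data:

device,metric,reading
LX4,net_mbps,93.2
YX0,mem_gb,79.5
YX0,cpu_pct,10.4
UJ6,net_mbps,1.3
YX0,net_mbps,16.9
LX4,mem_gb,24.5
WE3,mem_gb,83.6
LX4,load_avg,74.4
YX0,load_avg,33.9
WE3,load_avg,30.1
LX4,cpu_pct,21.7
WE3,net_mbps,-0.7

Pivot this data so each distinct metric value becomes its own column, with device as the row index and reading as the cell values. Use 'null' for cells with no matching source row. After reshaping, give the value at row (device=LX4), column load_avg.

The long row with device=LX4, metric=load_avg has reading=74.4.

74.4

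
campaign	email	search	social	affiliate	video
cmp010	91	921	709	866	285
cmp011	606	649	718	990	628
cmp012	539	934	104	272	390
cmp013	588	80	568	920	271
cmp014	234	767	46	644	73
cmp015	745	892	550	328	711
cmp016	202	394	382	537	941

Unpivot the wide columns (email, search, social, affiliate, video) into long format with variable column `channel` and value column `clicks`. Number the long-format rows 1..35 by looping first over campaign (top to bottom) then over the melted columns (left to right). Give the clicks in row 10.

628

35 rows total (7 × 5). Row 10: index ⌊(10-1)/5⌋ = 1 into campaign → cmp011; (10-1) mod 5 = 4 into the melted columns → video.
So row 10 is (cmp011, video, 628); clicks = 628.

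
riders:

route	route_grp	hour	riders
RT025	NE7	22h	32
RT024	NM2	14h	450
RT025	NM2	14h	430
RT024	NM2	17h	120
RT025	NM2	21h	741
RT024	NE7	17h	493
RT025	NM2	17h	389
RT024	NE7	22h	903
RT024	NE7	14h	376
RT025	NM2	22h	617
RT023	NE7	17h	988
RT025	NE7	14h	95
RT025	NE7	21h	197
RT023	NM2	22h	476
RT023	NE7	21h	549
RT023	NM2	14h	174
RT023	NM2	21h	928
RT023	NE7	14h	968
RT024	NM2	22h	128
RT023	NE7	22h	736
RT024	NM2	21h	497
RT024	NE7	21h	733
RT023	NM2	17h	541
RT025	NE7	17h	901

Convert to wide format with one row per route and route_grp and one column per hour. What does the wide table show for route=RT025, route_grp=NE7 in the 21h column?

Wide layout: rows indexed by route and route_grp, columns are the 4 distinct hour values (22h, 14h, 17h, 21h).
Cell (route=RT025, route_grp=NE7, hour=21h) draws from the long row where route=RT025, route_grp=NE7 and hour=21h, which has riders=197.

197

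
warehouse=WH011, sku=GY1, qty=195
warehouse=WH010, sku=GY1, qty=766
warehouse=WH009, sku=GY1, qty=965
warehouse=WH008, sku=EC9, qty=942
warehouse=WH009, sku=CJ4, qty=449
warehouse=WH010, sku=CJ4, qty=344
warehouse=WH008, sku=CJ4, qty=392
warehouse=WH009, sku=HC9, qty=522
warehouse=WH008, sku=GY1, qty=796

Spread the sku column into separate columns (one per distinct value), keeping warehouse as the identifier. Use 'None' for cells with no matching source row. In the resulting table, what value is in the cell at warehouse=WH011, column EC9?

No long-format row has warehouse=WH011 and sku=EC9, so the cell is None.

None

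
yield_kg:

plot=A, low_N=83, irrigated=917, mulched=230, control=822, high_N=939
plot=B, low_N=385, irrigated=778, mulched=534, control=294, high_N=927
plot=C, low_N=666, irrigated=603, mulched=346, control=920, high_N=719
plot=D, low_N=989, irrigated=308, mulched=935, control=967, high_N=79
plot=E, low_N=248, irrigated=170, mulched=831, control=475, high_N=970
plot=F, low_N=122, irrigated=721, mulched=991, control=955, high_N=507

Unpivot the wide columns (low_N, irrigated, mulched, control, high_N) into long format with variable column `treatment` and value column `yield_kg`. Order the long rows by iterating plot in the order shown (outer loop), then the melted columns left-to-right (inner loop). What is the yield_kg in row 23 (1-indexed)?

831

30 rows total (6 × 5). Row 23: index ⌊(23-1)/5⌋ = 4 into plot → E; (23-1) mod 5 = 2 into the melted columns → mulched.
So row 23 is (E, mulched, 831); yield_kg = 831.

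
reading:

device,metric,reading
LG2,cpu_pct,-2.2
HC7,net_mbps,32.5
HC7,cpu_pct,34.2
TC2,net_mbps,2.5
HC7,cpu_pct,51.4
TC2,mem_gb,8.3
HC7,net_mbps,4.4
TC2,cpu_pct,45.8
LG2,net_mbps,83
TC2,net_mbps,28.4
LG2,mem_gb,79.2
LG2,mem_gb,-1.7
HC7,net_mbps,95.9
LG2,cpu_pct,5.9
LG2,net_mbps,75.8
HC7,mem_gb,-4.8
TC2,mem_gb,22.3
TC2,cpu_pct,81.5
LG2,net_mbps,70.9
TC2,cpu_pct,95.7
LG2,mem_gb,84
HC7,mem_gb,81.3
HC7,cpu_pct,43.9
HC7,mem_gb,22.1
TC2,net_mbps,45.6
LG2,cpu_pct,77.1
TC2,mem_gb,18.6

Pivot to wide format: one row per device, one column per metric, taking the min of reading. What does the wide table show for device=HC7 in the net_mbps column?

Rows with device=HC7 and metric=net_mbps: reading values are 32.5, 4.4, 95.9.
min(32.5, 4.4, 95.9) = 4.4.

4.4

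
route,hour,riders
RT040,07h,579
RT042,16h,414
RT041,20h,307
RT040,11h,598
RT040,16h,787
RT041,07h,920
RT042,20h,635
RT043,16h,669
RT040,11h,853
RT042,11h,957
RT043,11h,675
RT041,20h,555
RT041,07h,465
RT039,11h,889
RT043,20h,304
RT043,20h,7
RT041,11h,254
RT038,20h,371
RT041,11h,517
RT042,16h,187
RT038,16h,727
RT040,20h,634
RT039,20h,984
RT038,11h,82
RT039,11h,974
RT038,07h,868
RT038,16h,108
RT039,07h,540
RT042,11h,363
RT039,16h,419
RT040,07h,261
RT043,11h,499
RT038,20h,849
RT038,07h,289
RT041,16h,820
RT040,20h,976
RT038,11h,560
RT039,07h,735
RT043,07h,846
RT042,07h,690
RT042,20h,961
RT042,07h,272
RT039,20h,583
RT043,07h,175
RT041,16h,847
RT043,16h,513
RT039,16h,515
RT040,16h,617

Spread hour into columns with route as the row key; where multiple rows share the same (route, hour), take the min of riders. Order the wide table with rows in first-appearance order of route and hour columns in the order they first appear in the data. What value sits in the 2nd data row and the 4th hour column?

With rows in first-appearance order of route, row 2 is route=RT042. hour columns in first-appearance order: 07h, 16h, 20h, 11h; column 4 is 11h.
Long rows with route=RT042, hour=11h: min(957, 363) = 363.

363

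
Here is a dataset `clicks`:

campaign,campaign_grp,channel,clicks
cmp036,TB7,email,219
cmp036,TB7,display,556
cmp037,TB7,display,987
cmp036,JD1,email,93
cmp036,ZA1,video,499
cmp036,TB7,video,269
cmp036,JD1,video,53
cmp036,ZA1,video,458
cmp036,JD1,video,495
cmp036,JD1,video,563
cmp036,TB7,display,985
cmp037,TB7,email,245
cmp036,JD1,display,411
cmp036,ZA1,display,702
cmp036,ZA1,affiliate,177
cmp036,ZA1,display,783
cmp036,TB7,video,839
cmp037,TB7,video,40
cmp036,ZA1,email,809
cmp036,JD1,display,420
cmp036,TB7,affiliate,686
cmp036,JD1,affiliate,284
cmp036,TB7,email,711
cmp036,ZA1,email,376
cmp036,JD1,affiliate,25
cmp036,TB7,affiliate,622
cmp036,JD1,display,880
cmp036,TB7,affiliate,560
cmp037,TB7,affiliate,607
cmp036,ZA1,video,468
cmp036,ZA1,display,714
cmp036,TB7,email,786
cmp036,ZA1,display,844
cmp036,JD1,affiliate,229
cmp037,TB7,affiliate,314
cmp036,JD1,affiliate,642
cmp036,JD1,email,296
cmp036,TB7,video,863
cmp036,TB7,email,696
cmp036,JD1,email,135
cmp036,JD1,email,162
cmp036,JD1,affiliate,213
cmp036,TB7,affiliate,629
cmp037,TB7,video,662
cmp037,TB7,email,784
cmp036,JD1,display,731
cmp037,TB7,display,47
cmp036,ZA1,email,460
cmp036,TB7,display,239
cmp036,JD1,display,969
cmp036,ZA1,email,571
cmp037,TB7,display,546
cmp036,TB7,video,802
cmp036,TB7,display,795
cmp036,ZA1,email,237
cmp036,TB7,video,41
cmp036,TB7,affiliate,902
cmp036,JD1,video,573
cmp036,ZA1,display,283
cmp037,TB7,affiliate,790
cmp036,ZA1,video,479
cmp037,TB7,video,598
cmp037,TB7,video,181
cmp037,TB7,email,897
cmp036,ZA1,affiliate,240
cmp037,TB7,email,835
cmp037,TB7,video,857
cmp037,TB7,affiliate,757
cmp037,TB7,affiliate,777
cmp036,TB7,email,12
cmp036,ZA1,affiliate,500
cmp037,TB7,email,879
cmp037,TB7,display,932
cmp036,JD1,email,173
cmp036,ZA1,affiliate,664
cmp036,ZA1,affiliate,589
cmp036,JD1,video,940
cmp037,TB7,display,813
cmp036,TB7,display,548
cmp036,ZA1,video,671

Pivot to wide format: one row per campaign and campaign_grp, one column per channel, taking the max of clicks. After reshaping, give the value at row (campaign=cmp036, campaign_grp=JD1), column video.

940

Rows with campaign=cmp036, campaign_grp=JD1 and channel=video: clicks values are 53, 495, 563, 573, 940.
max(53, 495, 563, 573, 940) = 940.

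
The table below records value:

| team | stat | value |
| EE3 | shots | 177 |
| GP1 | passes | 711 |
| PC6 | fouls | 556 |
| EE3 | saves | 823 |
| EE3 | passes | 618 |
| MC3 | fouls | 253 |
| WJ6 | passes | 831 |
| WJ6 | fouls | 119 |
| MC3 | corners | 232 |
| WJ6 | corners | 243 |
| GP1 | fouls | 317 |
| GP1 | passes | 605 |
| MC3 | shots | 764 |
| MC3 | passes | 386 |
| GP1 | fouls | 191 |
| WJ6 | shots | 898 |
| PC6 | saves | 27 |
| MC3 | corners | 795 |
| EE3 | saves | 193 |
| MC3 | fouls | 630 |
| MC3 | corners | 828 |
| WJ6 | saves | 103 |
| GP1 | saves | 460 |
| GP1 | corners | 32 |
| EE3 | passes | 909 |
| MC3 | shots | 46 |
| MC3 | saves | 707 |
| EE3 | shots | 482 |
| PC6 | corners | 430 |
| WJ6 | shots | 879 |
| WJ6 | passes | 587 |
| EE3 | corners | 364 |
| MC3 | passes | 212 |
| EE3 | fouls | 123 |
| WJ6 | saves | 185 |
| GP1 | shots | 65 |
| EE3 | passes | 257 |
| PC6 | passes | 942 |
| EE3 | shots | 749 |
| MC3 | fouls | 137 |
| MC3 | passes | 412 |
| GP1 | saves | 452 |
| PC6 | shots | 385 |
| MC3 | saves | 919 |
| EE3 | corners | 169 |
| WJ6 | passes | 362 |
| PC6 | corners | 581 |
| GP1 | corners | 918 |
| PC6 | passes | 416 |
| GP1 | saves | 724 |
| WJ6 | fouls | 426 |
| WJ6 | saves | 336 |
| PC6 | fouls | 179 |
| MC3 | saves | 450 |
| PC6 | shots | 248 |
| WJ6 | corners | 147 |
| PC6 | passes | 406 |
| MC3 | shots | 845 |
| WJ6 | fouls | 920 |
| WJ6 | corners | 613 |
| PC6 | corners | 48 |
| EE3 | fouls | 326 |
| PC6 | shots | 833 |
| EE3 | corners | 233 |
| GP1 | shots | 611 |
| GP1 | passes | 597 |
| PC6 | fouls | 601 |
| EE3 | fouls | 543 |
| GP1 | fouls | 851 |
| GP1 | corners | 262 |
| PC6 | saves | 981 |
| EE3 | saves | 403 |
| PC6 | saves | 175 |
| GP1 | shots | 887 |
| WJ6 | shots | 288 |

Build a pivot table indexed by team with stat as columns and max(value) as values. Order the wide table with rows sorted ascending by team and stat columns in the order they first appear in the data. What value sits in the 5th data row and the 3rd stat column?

With rows sorted ascending by team, row 5 is team=WJ6. stat columns in first-appearance order: shots, passes, fouls, saves, corners; column 3 is fouls.
Long rows with team=WJ6, stat=fouls: max(119, 426, 920) = 920.

920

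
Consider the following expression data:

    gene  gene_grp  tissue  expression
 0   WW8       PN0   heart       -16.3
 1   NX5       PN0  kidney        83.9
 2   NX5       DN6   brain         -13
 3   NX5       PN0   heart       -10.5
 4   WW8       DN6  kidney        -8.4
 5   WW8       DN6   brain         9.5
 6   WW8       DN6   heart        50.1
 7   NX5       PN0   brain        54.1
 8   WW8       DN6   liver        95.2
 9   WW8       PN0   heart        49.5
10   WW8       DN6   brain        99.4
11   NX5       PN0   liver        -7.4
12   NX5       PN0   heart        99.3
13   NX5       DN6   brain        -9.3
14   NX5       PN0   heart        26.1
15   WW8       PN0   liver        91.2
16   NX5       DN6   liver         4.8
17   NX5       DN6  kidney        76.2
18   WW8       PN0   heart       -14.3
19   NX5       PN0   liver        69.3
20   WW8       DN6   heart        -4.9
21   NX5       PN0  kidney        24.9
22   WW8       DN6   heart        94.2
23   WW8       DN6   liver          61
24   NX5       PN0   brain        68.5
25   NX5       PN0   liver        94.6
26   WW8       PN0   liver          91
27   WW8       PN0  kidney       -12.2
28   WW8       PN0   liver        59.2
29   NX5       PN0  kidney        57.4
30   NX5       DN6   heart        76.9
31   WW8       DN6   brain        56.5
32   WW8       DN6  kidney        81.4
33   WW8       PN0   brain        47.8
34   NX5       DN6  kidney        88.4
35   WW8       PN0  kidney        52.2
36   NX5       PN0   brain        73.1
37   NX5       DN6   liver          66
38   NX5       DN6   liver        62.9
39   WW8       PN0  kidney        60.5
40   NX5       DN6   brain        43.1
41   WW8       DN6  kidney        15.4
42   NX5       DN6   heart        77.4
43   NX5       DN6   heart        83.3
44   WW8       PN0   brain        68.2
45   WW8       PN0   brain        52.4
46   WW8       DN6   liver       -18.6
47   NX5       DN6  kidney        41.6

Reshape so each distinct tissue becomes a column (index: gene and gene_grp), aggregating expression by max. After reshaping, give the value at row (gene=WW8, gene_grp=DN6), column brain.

99.4

Rows with gene=WW8, gene_grp=DN6 and tissue=brain: expression values are 9.5, 99.4, 56.5.
max(9.5, 99.4, 56.5) = 99.4.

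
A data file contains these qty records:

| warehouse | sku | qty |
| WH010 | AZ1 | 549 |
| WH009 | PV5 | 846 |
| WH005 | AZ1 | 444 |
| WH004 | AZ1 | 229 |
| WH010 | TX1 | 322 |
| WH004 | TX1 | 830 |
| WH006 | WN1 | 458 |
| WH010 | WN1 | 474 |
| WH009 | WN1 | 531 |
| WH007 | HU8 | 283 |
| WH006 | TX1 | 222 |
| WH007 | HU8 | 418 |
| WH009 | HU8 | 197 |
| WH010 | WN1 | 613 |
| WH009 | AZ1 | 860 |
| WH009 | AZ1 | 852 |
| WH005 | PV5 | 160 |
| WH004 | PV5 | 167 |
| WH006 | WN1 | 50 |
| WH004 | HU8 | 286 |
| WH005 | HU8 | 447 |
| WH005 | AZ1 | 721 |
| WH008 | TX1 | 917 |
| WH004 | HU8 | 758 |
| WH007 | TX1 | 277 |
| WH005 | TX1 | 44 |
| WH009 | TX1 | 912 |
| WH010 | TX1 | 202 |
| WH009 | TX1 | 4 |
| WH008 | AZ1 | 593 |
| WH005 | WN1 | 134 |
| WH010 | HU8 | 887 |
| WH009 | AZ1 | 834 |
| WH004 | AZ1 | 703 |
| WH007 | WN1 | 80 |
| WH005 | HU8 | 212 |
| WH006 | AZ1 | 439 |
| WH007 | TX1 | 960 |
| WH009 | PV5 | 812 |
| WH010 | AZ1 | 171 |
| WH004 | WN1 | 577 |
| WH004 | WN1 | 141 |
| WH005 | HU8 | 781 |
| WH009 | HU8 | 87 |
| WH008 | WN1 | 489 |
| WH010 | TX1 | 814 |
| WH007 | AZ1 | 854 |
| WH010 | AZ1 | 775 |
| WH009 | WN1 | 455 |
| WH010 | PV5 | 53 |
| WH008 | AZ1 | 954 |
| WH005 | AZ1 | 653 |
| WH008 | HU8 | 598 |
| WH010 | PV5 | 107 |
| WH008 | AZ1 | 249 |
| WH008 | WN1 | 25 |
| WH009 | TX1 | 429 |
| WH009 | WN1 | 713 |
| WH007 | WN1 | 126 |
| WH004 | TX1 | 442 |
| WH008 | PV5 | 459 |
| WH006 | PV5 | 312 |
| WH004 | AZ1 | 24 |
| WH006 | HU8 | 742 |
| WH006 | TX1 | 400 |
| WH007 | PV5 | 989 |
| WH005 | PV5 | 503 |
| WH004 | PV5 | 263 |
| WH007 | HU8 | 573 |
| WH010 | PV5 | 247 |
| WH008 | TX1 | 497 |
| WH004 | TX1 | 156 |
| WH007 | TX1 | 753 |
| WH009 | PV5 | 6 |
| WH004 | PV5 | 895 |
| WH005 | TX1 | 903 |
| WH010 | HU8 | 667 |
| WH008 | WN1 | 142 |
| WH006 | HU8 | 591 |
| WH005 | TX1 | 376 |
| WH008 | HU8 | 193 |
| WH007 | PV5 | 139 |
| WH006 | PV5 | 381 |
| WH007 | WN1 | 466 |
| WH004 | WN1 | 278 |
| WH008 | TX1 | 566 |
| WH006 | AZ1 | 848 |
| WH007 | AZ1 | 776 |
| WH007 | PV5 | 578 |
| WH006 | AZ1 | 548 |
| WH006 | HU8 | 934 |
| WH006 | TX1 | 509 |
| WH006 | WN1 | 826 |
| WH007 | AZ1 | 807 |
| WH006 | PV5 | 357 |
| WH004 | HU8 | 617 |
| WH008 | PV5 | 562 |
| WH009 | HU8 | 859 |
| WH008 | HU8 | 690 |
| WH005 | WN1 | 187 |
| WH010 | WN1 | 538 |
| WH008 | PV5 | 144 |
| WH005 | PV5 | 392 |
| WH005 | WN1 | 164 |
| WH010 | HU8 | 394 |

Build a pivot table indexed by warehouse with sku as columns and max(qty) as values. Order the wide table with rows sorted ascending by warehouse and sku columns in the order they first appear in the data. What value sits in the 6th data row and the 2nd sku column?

With rows sorted ascending by warehouse, row 6 is warehouse=WH009. sku columns in first-appearance order: AZ1, PV5, TX1, WN1, HU8; column 2 is PV5.
Long rows with warehouse=WH009, sku=PV5: max(846, 812, 6) = 846.

846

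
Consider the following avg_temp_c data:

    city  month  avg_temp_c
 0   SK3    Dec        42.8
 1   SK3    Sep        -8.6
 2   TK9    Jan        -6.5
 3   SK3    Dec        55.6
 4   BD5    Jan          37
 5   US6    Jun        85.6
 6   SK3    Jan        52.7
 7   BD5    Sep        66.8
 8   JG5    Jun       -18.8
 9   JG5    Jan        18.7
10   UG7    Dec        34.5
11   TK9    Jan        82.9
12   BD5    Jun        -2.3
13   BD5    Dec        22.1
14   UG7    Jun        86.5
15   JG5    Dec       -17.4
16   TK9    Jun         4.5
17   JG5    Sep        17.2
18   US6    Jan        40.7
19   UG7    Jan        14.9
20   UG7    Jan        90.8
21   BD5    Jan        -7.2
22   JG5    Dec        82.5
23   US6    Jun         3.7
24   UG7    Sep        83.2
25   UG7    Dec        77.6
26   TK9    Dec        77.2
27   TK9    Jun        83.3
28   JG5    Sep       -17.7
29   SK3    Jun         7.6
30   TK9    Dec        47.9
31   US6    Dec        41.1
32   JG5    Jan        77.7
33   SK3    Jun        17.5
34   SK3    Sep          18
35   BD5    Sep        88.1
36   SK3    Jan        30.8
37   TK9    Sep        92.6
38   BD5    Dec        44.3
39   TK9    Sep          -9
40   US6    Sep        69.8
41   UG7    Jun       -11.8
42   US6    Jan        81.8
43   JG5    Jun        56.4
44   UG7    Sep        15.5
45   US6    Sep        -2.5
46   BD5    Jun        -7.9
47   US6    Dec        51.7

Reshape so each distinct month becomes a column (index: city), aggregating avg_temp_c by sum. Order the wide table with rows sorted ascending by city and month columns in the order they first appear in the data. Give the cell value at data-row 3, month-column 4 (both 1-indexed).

With rows sorted ascending by city, row 3 is city=SK3. month columns in first-appearance order: Dec, Sep, Jan, Jun; column 4 is Jun.
Long rows with city=SK3, month=Jun: 7.6 + 17.5 = 25.1.

25.1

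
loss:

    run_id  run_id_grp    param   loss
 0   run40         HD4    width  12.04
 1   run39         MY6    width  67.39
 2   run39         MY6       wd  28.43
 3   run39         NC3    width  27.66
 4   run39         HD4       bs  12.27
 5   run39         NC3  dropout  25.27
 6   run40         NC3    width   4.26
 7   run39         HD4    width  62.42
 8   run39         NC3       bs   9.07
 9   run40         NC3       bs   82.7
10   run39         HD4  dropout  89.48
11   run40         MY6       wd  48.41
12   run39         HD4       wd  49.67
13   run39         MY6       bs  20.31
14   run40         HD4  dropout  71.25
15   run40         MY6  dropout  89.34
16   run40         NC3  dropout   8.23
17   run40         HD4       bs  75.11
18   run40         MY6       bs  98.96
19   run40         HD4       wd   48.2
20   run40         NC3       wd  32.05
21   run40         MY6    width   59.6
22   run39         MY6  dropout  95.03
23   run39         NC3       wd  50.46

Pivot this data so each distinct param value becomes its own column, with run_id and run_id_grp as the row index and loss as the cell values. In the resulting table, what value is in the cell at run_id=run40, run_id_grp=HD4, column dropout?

Wide layout: rows indexed by run_id and run_id_grp, columns are the 4 distinct param values (width, wd, bs, dropout).
Cell (run_id=run40, run_id_grp=HD4, param=dropout) draws from the long row where run_id=run40, run_id_grp=HD4 and param=dropout, which has loss=71.25.

71.25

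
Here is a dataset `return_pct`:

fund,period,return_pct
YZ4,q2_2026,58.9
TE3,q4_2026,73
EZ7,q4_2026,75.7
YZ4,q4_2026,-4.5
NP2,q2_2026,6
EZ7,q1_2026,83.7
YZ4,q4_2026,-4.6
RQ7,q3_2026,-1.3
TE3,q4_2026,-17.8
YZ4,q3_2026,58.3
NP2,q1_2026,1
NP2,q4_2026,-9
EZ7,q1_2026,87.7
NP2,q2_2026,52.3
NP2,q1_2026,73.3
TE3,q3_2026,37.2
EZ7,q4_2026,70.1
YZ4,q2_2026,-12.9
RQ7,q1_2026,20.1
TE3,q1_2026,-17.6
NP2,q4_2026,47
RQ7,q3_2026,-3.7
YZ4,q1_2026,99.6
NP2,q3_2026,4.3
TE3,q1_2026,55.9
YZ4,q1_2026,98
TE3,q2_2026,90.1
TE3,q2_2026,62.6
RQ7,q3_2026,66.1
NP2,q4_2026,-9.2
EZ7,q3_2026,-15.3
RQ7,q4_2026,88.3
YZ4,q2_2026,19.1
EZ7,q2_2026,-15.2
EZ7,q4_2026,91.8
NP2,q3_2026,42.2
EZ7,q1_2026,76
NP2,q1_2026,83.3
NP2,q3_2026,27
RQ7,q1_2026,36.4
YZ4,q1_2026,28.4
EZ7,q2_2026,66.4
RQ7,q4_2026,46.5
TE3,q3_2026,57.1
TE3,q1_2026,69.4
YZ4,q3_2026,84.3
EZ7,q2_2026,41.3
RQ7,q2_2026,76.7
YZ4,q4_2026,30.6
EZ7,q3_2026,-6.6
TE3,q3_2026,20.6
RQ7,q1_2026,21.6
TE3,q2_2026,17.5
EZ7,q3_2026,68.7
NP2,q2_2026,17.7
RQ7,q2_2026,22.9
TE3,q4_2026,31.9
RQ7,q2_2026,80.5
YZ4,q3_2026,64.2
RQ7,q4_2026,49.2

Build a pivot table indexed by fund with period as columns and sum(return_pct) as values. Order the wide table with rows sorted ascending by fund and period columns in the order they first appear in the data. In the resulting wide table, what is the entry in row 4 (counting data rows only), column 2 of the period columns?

87.1

With rows sorted ascending by fund, row 4 is fund=TE3. period columns in first-appearance order: q2_2026, q4_2026, q1_2026, q3_2026; column 2 is q4_2026.
Long rows with fund=TE3, period=q4_2026: 73 + -17.8 + 31.9 = 87.1.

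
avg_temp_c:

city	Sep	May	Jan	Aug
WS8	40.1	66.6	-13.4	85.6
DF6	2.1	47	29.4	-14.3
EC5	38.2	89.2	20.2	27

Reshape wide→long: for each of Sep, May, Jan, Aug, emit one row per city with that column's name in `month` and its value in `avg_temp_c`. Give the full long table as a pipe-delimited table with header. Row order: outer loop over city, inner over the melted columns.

Each (city, column) pair becomes one row: 3 × 4 = 12 rows.
For example, (WS8, Sep) → avg_temp_c=40.1.

| city | month | avg_temp_c |
| WS8 | Sep | 40.1 |
| WS8 | May | 66.6 |
| WS8 | Jan | -13.4 |
| WS8 | Aug | 85.6 |
| DF6 | Sep | 2.1 |
| DF6 | May | 47 |
| DF6 | Jan | 29.4 |
| DF6 | Aug | -14.3 |
| EC5 | Sep | 38.2 |
| EC5 | May | 89.2 |
| EC5 | Jan | 20.2 |
| EC5 | Aug | 27 |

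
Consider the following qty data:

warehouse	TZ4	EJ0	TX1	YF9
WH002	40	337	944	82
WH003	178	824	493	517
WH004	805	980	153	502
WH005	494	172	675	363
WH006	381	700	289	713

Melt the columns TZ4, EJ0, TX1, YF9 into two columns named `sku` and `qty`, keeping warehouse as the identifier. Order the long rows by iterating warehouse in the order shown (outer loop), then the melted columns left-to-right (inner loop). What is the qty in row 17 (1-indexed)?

381

20 rows total (5 × 4). Row 17: index ⌊(17-1)/4⌋ = 4 into warehouse → WH006; (17-1) mod 4 = 0 into the melted columns → TZ4.
So row 17 is (WH006, TZ4, 381); qty = 381.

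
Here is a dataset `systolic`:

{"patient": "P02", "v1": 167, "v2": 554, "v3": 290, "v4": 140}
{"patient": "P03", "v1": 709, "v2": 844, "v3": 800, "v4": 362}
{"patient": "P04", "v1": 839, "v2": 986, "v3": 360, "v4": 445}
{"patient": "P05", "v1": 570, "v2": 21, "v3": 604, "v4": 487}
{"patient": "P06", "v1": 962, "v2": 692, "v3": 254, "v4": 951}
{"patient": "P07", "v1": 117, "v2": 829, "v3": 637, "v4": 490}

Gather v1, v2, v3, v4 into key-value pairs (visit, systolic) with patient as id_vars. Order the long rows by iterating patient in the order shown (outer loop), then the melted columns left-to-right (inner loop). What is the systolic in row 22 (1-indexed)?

24 rows total (6 × 4). Row 22: index ⌊(22-1)/4⌋ = 5 into patient → P07; (22-1) mod 4 = 1 into the melted columns → v2.
So row 22 is (P07, v2, 829); systolic = 829.

829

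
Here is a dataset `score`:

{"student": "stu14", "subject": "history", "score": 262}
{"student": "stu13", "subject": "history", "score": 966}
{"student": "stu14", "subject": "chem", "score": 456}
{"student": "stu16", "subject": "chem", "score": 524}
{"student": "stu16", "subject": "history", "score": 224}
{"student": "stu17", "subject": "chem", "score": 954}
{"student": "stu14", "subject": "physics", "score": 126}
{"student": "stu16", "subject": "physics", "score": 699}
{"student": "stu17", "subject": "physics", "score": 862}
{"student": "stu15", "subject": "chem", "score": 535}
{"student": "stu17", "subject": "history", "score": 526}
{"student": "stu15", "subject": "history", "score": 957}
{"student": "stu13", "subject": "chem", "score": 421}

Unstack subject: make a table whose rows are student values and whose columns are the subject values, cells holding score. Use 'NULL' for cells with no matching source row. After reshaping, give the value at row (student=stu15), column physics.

No long-format row has student=stu15 and subject=physics, so the cell is NULL.

NULL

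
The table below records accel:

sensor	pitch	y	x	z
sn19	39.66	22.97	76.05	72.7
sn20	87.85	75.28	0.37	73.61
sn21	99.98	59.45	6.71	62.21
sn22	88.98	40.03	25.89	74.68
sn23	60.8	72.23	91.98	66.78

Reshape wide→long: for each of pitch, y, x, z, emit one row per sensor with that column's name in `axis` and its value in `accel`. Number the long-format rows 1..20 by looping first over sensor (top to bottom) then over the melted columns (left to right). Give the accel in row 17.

20 rows total (5 × 4). Row 17: index ⌊(17-1)/4⌋ = 4 into sensor → sn23; (17-1) mod 4 = 0 into the melted columns → pitch.
So row 17 is (sn23, pitch, 60.8); accel = 60.8.

60.8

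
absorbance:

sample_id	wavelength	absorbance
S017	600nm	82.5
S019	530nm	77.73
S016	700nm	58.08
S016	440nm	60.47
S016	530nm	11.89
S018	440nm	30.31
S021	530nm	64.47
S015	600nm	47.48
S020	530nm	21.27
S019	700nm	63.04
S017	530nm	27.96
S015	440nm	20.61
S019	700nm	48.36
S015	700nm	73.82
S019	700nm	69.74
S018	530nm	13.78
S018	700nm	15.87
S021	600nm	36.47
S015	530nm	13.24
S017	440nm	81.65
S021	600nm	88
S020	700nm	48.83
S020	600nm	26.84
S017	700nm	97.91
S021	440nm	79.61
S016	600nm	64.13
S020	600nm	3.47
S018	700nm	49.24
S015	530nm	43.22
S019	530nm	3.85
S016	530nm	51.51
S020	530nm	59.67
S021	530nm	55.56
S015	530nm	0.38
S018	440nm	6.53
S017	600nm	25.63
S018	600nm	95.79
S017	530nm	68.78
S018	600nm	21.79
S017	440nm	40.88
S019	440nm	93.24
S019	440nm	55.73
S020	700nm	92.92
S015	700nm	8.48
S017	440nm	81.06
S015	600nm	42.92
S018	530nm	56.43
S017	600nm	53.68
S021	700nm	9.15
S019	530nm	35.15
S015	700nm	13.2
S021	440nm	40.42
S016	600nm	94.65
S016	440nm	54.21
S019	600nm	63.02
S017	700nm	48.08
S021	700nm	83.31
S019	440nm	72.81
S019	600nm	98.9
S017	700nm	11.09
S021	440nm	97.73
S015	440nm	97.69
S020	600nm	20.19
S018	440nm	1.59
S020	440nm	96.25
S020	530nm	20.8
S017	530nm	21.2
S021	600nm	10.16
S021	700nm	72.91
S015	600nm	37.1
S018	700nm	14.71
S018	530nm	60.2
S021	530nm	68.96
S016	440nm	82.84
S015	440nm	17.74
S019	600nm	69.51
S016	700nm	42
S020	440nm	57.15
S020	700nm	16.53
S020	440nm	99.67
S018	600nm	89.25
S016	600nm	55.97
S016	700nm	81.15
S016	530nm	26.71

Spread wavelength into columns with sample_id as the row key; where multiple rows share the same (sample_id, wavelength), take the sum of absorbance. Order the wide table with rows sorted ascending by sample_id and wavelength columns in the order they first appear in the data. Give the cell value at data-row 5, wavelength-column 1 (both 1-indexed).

231.43

With rows sorted ascending by sample_id, row 5 is sample_id=S019. wavelength columns in first-appearance order: 600nm, 530nm, 700nm, 440nm; column 1 is 600nm.
Long rows with sample_id=S019, wavelength=600nm: 63.02 + 98.9 + 69.51 = 231.43.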